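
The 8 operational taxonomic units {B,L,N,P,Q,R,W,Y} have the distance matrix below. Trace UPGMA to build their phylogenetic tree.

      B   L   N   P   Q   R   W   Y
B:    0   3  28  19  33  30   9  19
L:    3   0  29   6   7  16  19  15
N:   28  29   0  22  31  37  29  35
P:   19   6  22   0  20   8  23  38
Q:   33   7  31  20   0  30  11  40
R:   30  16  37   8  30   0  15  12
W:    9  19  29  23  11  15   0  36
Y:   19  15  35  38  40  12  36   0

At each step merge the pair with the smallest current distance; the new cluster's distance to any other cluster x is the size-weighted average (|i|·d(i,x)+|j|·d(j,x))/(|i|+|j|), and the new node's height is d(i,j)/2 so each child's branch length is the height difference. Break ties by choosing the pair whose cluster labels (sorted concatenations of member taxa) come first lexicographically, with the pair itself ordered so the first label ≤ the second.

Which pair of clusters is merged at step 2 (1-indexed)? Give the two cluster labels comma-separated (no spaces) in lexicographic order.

step 1: merge (B,L) at d=3; branch lengths B→3/2, L→3/2; new cluster BL
  updated: d(BL,N)=57/2, d(BL,P)=25/2, d(BL,Q)=20, d(BL,R)=23, d(BL,W)=14, d(BL,Y)=17
step 2: merge (P,R) at d=8; branch lengths P→4, R→4; new cluster PR
  updated: d(BL,PR)=71/4, d(N,PR)=59/2, d(PR,Q)=25, d(PR,W)=19, d(PR,Y)=25
step 3: merge (Q,W) at d=11; branch lengths Q→11/2, W→11/2; new cluster QW
  updated: d(BL,QW)=17, d(N,QW)=30, d(PR,QW)=22, d(QW,Y)=38
step 4: merge (BL,QW) at d=17; branch lengths BL→7, QW→3; new cluster BLQW
  updated: d(BLQW,N)=117/4, d(BLQW,PR)=159/8, d(BLQW,Y)=55/2
step 5: merge (BLQW,PR) at d=159/8; branch lengths BLQW→23/16, PR→95/16; new cluster BLPQRW
  updated: d(BLPQRW,N)=88/3, d(BLPQRW,Y)=80/3
step 6: merge (BLPQRW,Y) at d=80/3; branch lengths BLPQRW→163/48, Y→40/3; new cluster BLPQRWY
  updated: d(BLPQRWY,N)=211/7
step 7: merge (BLPQRWY,N) at d=211/7; branch lengths BLPQRWY→73/42, N→211/14; new cluster BLNPQRWY
final tree: (((((B:3/2,L:3/2):7,(Q:11/2,W:11/2):3):23/16,(P:4,R:4):95/16):163/48,Y:40/3):73/42,N:211/14)
total length: 24499/336

P,R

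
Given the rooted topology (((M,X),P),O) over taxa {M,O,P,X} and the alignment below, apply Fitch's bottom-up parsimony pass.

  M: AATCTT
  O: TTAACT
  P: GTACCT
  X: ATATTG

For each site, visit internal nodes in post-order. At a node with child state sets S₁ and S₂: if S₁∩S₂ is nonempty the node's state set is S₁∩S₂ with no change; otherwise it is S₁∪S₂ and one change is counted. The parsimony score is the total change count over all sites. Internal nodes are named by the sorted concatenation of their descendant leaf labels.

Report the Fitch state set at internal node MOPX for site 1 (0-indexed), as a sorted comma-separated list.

[col 0] MX: children M:{A}, X:{A} ∩→ {A}; cost 0
[col 0] MPX: children MX:{A}, P:{G} ∪→ {A,G}; cost 1
[col 0] MOPX: children MPX:{A,G}, O:{T} ∪→ {A,G,T}; cost 1
[col 1] MX: children M:{A}, X:{T} ∪→ {A,T}; cost 1
[col 1] MPX: children MX:{A,T}, P:{T} ∩→ {T}; cost 0
[col 1] MOPX: children MPX:{T}, O:{T} ∩→ {T}; cost 0
[col 2] MX: children M:{T}, X:{A} ∪→ {A,T}; cost 1
[col 2] MPX: children MX:{A,T}, P:{A} ∩→ {A}; cost 0
[col 2] MOPX: children MPX:{A}, O:{A} ∩→ {A}; cost 0
[col 3] MX: children M:{C}, X:{T} ∪→ {C,T}; cost 1
[col 3] MPX: children MX:{C,T}, P:{C} ∩→ {C}; cost 0
[col 3] MOPX: children MPX:{C}, O:{A} ∪→ {A,C}; cost 1
[col 4] MX: children M:{T}, X:{T} ∩→ {T}; cost 0
[col 4] MPX: children MX:{T}, P:{C} ∪→ {C,T}; cost 1
[col 4] MOPX: children MPX:{C,T}, O:{C} ∩→ {C}; cost 0
[col 5] MX: children M:{T}, X:{G} ∪→ {G,T}; cost 1
[col 5] MPX: children MX:{G,T}, P:{T} ∩→ {T}; cost 0
[col 5] MOPX: children MPX:{T}, O:{T} ∩→ {T}; cost 0
per-site changes: [2, 1, 1, 2, 1, 1]; total = 8

T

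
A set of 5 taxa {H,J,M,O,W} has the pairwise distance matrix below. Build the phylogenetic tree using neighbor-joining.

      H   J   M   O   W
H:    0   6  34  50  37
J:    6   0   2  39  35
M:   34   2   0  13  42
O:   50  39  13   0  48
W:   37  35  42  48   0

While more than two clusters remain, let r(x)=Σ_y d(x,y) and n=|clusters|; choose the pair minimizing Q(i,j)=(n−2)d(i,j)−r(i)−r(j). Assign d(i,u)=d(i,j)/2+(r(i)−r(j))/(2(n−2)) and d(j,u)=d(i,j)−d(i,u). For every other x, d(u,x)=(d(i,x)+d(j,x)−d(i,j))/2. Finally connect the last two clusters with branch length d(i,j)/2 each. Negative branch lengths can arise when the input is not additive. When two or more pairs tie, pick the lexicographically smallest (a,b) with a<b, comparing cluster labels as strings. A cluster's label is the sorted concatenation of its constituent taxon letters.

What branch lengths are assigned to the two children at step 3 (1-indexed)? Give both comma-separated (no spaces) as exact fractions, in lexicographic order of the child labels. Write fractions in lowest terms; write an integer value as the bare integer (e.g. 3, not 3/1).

iteration 1: select M,O (d=13, Q=-202); attach at lengths (-10/3, 49/3); label the merged cluster MO
  updated: d(H,MO)=71/2, d(J,MO)=14, d(MO,W)=77/2
iteration 2: select H,J (d=6, Q=-243/2); attach at lengths (71/8, -23/8); label the merged cluster HJ
  updated: d(HJ,MO)=87/4, d(HJ,W)=33
iteration 3: select HJ,MO (d=87/4, Q=-373/4); attach at lengths (65/8, 109/8); label the merged cluster HJMO
  updated: d(HJMO,W)=199/8
iteration 4: select HJMO,W (d=199/8); attach at lengths (199/16, 199/16); label the merged cluster HJMOW
final tree: (((H:71/8,J:-23/8):65/8,(M:-10/3,O:49/3):109/8):199/16,W:199/16)
total length: 525/8

65/8,109/8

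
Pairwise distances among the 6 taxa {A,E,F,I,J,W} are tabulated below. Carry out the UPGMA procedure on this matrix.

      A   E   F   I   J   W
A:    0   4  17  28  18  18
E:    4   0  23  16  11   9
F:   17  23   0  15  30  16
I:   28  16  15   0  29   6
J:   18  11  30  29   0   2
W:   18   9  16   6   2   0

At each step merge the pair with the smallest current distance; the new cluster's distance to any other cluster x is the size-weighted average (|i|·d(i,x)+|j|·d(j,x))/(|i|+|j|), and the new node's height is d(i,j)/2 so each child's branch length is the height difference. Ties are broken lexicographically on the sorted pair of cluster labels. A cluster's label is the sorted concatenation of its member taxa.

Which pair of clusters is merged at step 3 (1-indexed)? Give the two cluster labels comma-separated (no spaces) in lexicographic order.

AE,JW

iteration 1: select J,W (d=2); attach at lengths (1, 1); label the merged cluster JW
  updated: d(A,JW)=18, d(E,JW)=10, d(F,JW)=23, d(I,JW)=35/2
iteration 2: select A,E (d=4); attach at lengths (2, 2); label the merged cluster AE
  updated: d(AE,F)=20, d(AE,I)=22, d(AE,JW)=14
iteration 3: select AE,JW (d=14); attach at lengths (5, 6); label the merged cluster AEJW
  updated: d(AEJW,F)=43/2, d(AEJW,I)=79/4
iteration 4: select F,I (d=15); attach at lengths (15/2, 15/2); label the merged cluster FI
  updated: d(AEJW,FI)=165/8
iteration 5: select AEJW,FI (d=165/8); attach at lengths (53/16, 45/16); label the merged cluster AEFIJW
final tree: (((A:2,E:2):5,(J:1,W:1):6):53/16,(F:15/2,I:15/2):45/16)
total length: 305/8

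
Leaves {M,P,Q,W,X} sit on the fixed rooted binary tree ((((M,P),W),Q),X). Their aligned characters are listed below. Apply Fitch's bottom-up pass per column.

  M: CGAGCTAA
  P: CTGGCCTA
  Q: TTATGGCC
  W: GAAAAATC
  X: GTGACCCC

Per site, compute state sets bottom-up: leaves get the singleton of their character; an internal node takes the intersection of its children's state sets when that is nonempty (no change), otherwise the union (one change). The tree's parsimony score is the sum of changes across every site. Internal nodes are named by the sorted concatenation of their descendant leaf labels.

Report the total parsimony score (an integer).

16

site 0, node MP: M={C} ∩ P={C} → {C} (+0)
site 0, node MPW: MP={C} ∪ W={G} → {C,G} (+1)
site 0, node MPQW: MPW={C,G} ∪ Q={T} → {C,G,T} (+1)
site 0, node MPQWX: MPQW={C,G,T} ∩ X={G} → {G} (+0)
site 1, node MP: M={G} ∪ P={T} → {G,T} (+1)
site 1, node MPW: MP={G,T} ∪ W={A} → {A,G,T} (+1)
site 1, node MPQW: MPW={A,G,T} ∩ Q={T} → {T} (+0)
site 1, node MPQWX: MPQW={T} ∩ X={T} → {T} (+0)
site 2, node MP: M={A} ∪ P={G} → {A,G} (+1)
site 2, node MPW: MP={A,G} ∩ W={A} → {A} (+0)
site 2, node MPQW: MPW={A} ∩ Q={A} → {A} (+0)
site 2, node MPQWX: MPQW={A} ∪ X={G} → {A,G} (+1)
site 3, node MP: M={G} ∩ P={G} → {G} (+0)
site 3, node MPW: MP={G} ∪ W={A} → {A,G} (+1)
site 3, node MPQW: MPW={A,G} ∪ Q={T} → {A,G,T} (+1)
site 3, node MPQWX: MPQW={A,G,T} ∩ X={A} → {A} (+0)
site 4, node MP: M={C} ∩ P={C} → {C} (+0)
site 4, node MPW: MP={C} ∪ W={A} → {A,C} (+1)
site 4, node MPQW: MPW={A,C} ∪ Q={G} → {A,C,G} (+1)
site 4, node MPQWX: MPQW={A,C,G} ∩ X={C} → {C} (+0)
site 5, node MP: M={T} ∪ P={C} → {C,T} (+1)
site 5, node MPW: MP={C,T} ∪ W={A} → {A,C,T} (+1)
site 5, node MPQW: MPW={A,C,T} ∪ Q={G} → {A,C,G,T} (+1)
site 5, node MPQWX: MPQW={A,C,G,T} ∩ X={C} → {C} (+0)
site 6, node MP: M={A} ∪ P={T} → {A,T} (+1)
site 6, node MPW: MP={A,T} ∩ W={T} → {T} (+0)
site 6, node MPQW: MPW={T} ∪ Q={C} → {C,T} (+1)
site 6, node MPQWX: MPQW={C,T} ∩ X={C} → {C} (+0)
site 7, node MP: M={A} ∩ P={A} → {A} (+0)
site 7, node MPW: MP={A} ∪ W={C} → {A,C} (+1)
site 7, node MPQW: MPW={A,C} ∩ Q={C} → {C} (+0)
site 7, node MPQWX: MPQW={C} ∩ X={C} → {C} (+0)
per-site changes: [2, 2, 2, 2, 2, 3, 2, 1]; total = 16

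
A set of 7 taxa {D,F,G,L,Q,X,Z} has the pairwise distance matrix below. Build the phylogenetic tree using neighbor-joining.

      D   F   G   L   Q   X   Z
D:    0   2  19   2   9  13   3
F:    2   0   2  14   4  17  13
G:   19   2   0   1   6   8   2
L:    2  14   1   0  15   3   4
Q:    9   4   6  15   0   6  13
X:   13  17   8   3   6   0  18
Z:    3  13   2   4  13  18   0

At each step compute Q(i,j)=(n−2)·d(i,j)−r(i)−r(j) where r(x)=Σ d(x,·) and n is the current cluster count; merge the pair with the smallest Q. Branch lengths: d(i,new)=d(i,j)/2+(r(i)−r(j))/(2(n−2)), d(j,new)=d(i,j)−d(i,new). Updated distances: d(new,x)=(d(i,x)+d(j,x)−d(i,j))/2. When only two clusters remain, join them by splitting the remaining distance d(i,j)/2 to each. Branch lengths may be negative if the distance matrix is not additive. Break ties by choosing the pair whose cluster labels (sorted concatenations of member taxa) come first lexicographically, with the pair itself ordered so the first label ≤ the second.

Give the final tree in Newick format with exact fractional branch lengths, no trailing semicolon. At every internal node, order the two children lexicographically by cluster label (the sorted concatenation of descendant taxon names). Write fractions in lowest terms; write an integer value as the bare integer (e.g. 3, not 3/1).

1. join D+F (d=2, Q=-90) ⇒ DF; edges |D|=3/5, |F|=7/5
  updated: d(DF,G)=19/2, d(DF,L)=7, d(DF,Q)=11/2, d(DF,X)=14, d(DF,Z)=7
2. join Q+X (d=6, Q=-141/2) ⇒ QX; edges |Q|=41/16, |X|=55/16
  updated: d(DF,QX)=27/4, d(G,QX)=4, d(L,QX)=6, d(QX,Z)=25/2
3. join DF+QX (d=27/4, Q=-157/4) ⇒ DFQX; edges |DF|=85/24, |QX|=77/24
  updated: d(DFQX,G)=27/8, d(DFQX,L)=25/8, d(DFQX,Z)=51/8
4. join DFQX+L (d=25/8, Q=-59/4) ⇒ DFLQX; edges |DFQX|=11/4, |L|=3/8
  updated: d(DFLQX,G)=5/8, d(DFLQX,Z)=29/8
5. join DFLQX+G (d=5/8, Q=-25/4) ⇒ DFGLQX; edges |DFLQX|=9/8, |G|=-1/2
  updated: d(DFGLQX,Z)=5/2
6. join DFGLQX+Z (d=5/2) ⇒ DFGLQXZ; edges |DFGLQX|=5/4, |Z|=5/4
final tree: (((((D:3/5,F:7/5):85/24,(Q:41/16,X:55/16):77/24):11/4,L:3/8):9/8,G:-1/2):5/4,Z:5/4)
total length: 21

(((((D:3/5,F:7/5):85/24,(Q:41/16,X:55/16):77/24):11/4,L:3/8):9/8,G:-1/2):5/4,Z:5/4)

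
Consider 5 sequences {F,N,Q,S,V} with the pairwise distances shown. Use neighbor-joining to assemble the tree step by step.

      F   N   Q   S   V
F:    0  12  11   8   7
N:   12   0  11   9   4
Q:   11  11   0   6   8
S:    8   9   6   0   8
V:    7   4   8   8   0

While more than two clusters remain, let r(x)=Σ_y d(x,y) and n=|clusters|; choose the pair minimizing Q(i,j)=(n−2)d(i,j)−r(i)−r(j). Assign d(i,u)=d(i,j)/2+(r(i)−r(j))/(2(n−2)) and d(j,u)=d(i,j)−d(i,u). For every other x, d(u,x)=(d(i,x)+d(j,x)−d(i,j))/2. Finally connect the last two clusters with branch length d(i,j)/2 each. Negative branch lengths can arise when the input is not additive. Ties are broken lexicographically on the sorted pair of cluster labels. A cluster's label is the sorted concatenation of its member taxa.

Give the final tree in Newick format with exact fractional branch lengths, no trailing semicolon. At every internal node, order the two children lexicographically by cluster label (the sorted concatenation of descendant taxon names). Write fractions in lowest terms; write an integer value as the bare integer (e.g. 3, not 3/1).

(((F:5,(N:7/2,V:1/2):5/2):3/2,Q:4):1,S:1)

1. join N+V (d=4, Q=-51) ⇒ NV; edges |N|=7/2, |V|=1/2
  updated: d(F,NV)=15/2, d(NV,Q)=15/2, d(NV,S)=13/2
2. join F+NV (d=15/2, Q=-33) ⇒ FNV; edges |F|=5, |NV|=5/2
  updated: d(FNV,Q)=11/2, d(FNV,S)=7/2
3. join FNV+Q (d=11/2, Q=-15) ⇒ FNQV; edges |FNV|=3/2, |Q|=4
  updated: d(FNQV,S)=2
4. join FNQV+S (d=2) ⇒ FNQSV; edges |FNQV|=1, |S|=1
final tree: (((F:5,(N:7/2,V:1/2):5/2):3/2,Q:4):1,S:1)
total length: 19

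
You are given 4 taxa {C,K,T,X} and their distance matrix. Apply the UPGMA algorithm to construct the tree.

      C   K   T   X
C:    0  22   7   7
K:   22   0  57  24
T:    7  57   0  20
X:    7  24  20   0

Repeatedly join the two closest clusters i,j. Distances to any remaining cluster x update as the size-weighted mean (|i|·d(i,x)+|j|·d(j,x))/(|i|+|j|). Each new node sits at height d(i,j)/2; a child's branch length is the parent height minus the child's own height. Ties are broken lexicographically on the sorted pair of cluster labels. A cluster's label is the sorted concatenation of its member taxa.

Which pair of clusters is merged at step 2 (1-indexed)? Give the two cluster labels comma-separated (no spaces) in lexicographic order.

step 1: merge (C,T) at d=7; branch lengths C→7/2, T→7/2; new cluster CT
  updated: d(CT,K)=79/2, d(CT,X)=27/2
step 2: merge (CT,X) at d=27/2; branch lengths CT→13/4, X→27/4; new cluster CTX
  updated: d(CTX,K)=103/3
step 3: merge (CTX,K) at d=103/3; branch lengths CTX→125/12, K→103/6; new cluster CKTX
final tree: (((C:7/2,T:7/2):13/4,X:27/4):125/12,K:103/6)
total length: 535/12

CT,X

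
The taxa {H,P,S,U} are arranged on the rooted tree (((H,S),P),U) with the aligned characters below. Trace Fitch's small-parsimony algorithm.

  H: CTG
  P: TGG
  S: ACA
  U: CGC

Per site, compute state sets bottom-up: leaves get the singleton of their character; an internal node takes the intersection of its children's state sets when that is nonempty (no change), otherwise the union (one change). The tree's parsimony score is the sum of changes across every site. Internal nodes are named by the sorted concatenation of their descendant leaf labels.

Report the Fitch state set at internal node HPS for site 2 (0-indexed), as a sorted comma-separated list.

G

[col 0] HS: children H:{C}, S:{A} ∪→ {A,C}; cost 1
[col 0] HPS: children HS:{A,C}, P:{T} ∪→ {A,C,T}; cost 1
[col 0] HPSU: children HPS:{A,C,T}, U:{C} ∩→ {C}; cost 0
[col 1] HS: children H:{T}, S:{C} ∪→ {C,T}; cost 1
[col 1] HPS: children HS:{C,T}, P:{G} ∪→ {C,G,T}; cost 1
[col 1] HPSU: children HPS:{C,G,T}, U:{G} ∩→ {G}; cost 0
[col 2] HS: children H:{G}, S:{A} ∪→ {A,G}; cost 1
[col 2] HPS: children HS:{A,G}, P:{G} ∩→ {G}; cost 0
[col 2] HPSU: children HPS:{G}, U:{C} ∪→ {C,G}; cost 1
per-site changes: [2, 2, 2]; total = 6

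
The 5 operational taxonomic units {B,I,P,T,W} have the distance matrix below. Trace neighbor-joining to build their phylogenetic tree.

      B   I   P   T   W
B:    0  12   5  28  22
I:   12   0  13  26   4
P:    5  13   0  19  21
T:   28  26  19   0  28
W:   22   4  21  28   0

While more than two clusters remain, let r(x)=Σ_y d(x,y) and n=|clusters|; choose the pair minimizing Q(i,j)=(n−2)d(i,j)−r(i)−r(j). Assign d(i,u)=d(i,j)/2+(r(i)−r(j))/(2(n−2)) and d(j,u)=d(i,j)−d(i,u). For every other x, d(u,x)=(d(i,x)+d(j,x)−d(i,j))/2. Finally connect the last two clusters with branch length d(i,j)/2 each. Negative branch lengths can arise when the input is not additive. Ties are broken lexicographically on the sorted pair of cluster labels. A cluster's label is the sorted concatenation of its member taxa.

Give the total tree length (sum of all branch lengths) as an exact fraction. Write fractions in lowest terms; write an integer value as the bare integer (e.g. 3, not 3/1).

153/4

step 1: merge (I,W) at d=4, Q=-118; branch lengths I→-4/3, W→16/3; new cluster IW
  updated: d(B,IW)=15, d(IW,P)=15, d(IW,T)=25
step 2: merge (B,P) at d=5, Q=-77; branch lengths B→19/4, P→1/4; new cluster BP
  updated: d(BP,IW)=25/2, d(BP,T)=21
step 3: merge (BP,IW) at d=25/2, Q=-117/2; branch lengths BP→17/4, IW→33/4; new cluster BIPW
  updated: d(BIPW,T)=67/4
step 4: merge (BIPW,T) at d=67/4; branch lengths BIPW→67/8, T→67/8; new cluster BIPTW
final tree: (((B:19/4,P:1/4):17/4,(I:-4/3,W:16/3):33/4):67/8,T:67/8)
total length: 153/4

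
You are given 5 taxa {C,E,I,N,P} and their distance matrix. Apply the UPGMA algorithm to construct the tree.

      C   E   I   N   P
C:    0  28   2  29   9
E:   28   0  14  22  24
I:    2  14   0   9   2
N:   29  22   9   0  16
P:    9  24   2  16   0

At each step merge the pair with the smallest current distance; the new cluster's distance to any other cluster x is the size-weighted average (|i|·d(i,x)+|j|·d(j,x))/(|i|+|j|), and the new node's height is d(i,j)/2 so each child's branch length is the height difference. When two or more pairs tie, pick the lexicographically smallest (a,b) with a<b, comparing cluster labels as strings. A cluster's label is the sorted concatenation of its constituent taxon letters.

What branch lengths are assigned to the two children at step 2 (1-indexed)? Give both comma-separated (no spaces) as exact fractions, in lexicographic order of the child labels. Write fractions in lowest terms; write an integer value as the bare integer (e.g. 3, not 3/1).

1. join C+I (d=2) ⇒ CI; edges |C|=1, |I|=1
  updated: d(CI,E)=21, d(CI,N)=19, d(CI,P)=11/2
2. join CI+P (d=11/2) ⇒ CIP; edges |CI|=7/4, |P|=11/4
  updated: d(CIP,E)=22, d(CIP,N)=18
3. join CIP+N (d=18) ⇒ CINP; edges |CIP|=25/4, |N|=9
  updated: d(CINP,E)=22
4. join CINP+E (d=22) ⇒ CEINP; edges |CINP|=2, |E|=11
final tree: ((((C:1,I:1):7/4,P:11/4):25/4,N:9):2,E:11)
total length: 139/4

7/4,11/4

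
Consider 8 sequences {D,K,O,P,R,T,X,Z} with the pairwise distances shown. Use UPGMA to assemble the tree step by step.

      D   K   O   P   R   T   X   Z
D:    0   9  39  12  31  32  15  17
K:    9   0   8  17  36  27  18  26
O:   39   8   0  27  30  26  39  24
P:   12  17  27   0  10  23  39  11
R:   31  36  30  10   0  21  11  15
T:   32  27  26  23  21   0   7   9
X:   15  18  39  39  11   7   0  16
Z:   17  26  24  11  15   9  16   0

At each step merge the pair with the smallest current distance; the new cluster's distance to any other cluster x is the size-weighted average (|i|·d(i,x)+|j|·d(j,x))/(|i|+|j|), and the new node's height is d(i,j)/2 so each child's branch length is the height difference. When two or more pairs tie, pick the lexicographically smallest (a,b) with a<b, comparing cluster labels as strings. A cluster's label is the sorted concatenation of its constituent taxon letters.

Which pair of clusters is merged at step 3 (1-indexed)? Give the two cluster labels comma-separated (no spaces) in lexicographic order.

1. join T+X (d=7) ⇒ TX; edges |T|=7/2, |X|=7/2
  updated: d(D,TX)=47/2, d(K,TX)=45/2, d(O,TX)=65/2, d(P,TX)=31, d(R,TX)=16, d(TX,Z)=25/2
2. join K+O (d=8) ⇒ KO; edges |K|=4, |O|=4
  updated: d(D,KO)=24, d(KO,P)=22, d(KO,R)=33, d(KO,TX)=55/2, d(KO,Z)=25
3. join P+R (d=10) ⇒ PR; edges |P|=5, |R|=5
  updated: d(D,PR)=43/2, d(KO,PR)=55/2, d(PR,TX)=47/2, d(PR,Z)=13
4. join TX+Z (d=25/2) ⇒ TXZ; edges |TX|=11/4, |Z|=25/4
  updated: d(D,TXZ)=64/3, d(KO,TXZ)=80/3, d(PR,TXZ)=20
5. join PR+TXZ (d=20) ⇒ PRTXZ; edges |PR|=5, |TXZ|=15/4
  updated: d(D,PRTXZ)=107/5, d(KO,PRTXZ)=27
6. join D+PRTXZ (d=107/5) ⇒ DPRTXZ; edges |D|=107/10, |PRTXZ|=7/10
  updated: d(DPRTXZ,KO)=53/2
7. join DPRTXZ+KO (d=53/2) ⇒ DKOPRTXZ; edges |DPRTXZ|=51/20, |KO|=37/4
final tree: ((D:107/10,((P:5,R:5):5,((T:7/2,X:7/2):11/4,Z:25/4):15/4):7/10):51/20,(K:4,O:4):37/4)
total length: 1319/20

P,R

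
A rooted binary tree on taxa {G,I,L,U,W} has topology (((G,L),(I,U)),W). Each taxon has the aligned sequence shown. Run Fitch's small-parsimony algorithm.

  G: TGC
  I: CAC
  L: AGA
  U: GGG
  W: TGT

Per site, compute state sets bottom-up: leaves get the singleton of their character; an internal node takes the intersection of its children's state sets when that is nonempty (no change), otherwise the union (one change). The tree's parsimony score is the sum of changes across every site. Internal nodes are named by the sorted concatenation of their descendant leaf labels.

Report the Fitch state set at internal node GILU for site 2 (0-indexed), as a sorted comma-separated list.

C

[col 0] GL: children G:{T}, L:{A} ∪→ {A,T}; cost 1
[col 0] IU: children I:{C}, U:{G} ∪→ {C,G}; cost 1
[col 0] GILU: children GL:{A,T}, IU:{C,G} ∪→ {A,C,G,T}; cost 1
[col 0] GILUW: children GILU:{A,C,G,T}, W:{T} ∩→ {T}; cost 0
[col 1] GL: children G:{G}, L:{G} ∩→ {G}; cost 0
[col 1] IU: children I:{A}, U:{G} ∪→ {A,G}; cost 1
[col 1] GILU: children GL:{G}, IU:{A,G} ∩→ {G}; cost 0
[col 1] GILUW: children GILU:{G}, W:{G} ∩→ {G}; cost 0
[col 2] GL: children G:{C}, L:{A} ∪→ {A,C}; cost 1
[col 2] IU: children I:{C}, U:{G} ∪→ {C,G}; cost 1
[col 2] GILU: children GL:{A,C}, IU:{C,G} ∩→ {C}; cost 0
[col 2] GILUW: children GILU:{C}, W:{T} ∪→ {C,T}; cost 1
per-site changes: [3, 1, 3]; total = 7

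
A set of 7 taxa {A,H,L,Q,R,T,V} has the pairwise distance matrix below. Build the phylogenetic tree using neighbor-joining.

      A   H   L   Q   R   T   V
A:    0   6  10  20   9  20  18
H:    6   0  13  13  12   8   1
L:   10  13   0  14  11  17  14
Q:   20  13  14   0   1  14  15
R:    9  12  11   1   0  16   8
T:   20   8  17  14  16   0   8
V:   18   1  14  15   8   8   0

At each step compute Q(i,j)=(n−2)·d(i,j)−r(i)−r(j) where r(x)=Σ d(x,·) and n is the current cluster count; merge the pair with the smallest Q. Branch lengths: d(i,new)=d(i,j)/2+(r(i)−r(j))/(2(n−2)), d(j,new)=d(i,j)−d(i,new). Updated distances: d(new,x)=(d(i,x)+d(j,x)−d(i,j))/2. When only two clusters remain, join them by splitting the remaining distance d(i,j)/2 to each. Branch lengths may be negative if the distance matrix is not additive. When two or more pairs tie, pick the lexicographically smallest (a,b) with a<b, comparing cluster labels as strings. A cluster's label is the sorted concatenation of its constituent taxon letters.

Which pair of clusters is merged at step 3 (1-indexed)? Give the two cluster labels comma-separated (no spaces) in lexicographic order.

iteration 1: select Q,R (d=1, Q=-129); attach at lengths (5/2, -3/2); label the merged cluster QR
  updated: d(A,QR)=14, d(H,QR)=12, d(L,QR)=12, d(QR,T)=29/2, d(QR,V)=11
iteration 2: select A,L (d=10, Q=-94); attach at lengths (21/4, 19/4); label the merged cluster AL
  updated: d(AL,H)=9/2, d(AL,QR)=8, d(AL,T)=27/2, d(AL,V)=11
iteration 3: select AL,QR (d=8, Q=-117/2); attach at lengths (31/12, 65/12); label the merged cluster ALQR
  updated: d(ALQR,H)=17/4, d(ALQR,T)=10, d(ALQR,V)=7
iteration 4: select ALQR,T (d=10, Q=-109/4); attach at lengths (61/16, 99/16); label the merged cluster ALQRT
  updated: d(ALQRT,H)=9/8, d(ALQRT,V)=5/2
iteration 5: select ALQRT,H (d=9/8, Q=-37/8); attach at lengths (21/16, -3/16); label the merged cluster AHLQRT
  updated: d(AHLQRT,V)=19/16
iteration 6: select AHLQRT,V (d=19/16); attach at lengths (19/32, 19/32); label the merged cluster AHLQRTV
final tree: (((((A:21/4,L:19/4):31/12,(Q:5/2,R:-3/2):65/12):61/16,T:99/16):21/16,H:-3/16):19/32,V:19/32)
total length: 501/16

AL,QR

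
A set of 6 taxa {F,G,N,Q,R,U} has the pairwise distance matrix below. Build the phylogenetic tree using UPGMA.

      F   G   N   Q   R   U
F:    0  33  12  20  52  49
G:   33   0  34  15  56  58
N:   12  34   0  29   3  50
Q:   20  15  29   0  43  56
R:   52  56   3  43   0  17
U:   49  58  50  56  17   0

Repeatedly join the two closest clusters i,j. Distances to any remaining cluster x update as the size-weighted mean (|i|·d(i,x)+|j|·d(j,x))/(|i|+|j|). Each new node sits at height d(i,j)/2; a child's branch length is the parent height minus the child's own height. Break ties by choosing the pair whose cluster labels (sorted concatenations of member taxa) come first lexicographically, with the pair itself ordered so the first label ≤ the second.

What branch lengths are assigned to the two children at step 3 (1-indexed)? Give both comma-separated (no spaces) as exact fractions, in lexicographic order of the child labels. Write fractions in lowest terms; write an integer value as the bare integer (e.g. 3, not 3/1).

step 1: merge (N,R) at d=3; branch lengths N→3/2, R→3/2; new cluster NR
  updated: d(F,NR)=32, d(G,NR)=45, d(NR,Q)=36, d(NR,U)=67/2
step 2: merge (G,Q) at d=15; branch lengths G→15/2, Q→15/2; new cluster GQ
  updated: d(F,GQ)=53/2, d(GQ,NR)=81/2, d(GQ,U)=57
step 3: merge (F,GQ) at d=53/2; branch lengths F→53/4, GQ→23/4; new cluster FGQ
  updated: d(FGQ,NR)=113/3, d(FGQ,U)=163/3
step 4: merge (NR,U) at d=67/2; branch lengths NR→61/4, U→67/4; new cluster NRU
  updated: d(FGQ,NRU)=389/9
step 5: merge (FGQ,NRU) at d=389/9; branch lengths FGQ→301/36, NRU→175/36; new cluster FGNQRU
final tree: ((F:53/4,(G:15/2,Q:15/2):23/4):301/36,((N:3/2,R:3/2):61/4,U:67/4):175/36)
total length: 740/9

53/4,23/4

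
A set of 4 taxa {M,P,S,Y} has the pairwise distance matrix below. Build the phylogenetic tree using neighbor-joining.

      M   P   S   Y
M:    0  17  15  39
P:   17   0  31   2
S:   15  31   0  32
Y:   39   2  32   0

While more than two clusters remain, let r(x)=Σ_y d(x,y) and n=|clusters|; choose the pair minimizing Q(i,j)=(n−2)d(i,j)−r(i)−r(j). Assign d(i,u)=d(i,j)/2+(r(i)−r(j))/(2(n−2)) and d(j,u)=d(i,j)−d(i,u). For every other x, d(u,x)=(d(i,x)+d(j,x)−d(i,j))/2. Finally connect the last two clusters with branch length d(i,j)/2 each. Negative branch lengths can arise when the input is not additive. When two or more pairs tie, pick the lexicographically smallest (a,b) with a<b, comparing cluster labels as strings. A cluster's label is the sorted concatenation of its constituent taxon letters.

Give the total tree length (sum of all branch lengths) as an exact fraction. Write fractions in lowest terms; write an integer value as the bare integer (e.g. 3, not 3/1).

iteration 1: select M,S (d=15, Q=-119); attach at lengths (23/4, 37/4); label the merged cluster MS
  updated: d(MS,P)=33/2, d(MS,Y)=28
iteration 2: select MS,P (d=33/2, Q=-93/2); attach at lengths (85/4, -19/4); label the merged cluster MPS
  updated: d(MPS,Y)=27/4
iteration 3: select MPS,Y (d=27/4); attach at lengths (27/8, 27/8); label the merged cluster MPSY
final tree: (((M:23/4,S:37/4):85/4,P:-19/4):27/8,Y:27/8)
total length: 153/4

153/4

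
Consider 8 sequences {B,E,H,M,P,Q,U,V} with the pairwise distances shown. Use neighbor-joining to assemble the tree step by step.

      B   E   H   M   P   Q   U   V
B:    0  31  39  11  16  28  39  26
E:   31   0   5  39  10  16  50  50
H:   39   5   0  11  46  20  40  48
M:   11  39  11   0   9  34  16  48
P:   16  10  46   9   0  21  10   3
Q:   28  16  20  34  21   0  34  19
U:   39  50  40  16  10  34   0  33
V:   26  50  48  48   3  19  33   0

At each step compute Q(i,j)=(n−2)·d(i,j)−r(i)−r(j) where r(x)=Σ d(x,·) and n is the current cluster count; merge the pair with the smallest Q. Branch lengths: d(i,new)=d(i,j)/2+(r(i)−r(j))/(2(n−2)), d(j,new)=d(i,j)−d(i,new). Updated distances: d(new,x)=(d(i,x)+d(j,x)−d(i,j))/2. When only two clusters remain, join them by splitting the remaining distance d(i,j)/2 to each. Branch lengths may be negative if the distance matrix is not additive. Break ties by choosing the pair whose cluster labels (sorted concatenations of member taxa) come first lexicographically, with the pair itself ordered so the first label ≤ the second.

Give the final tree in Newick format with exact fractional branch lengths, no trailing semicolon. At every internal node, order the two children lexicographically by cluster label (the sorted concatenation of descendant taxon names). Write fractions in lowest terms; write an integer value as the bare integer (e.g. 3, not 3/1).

((((B:101/12,M:31/12):45/8,((E:11/6,H:19/6):111/10,Q:22/5):83/8):17/4,(P:-139/16,V:187/16):6):7,U:7)

iteration 1: select E,H (d=5, Q=-380); attach at lengths (11/6, 19/6); label the merged cluster EH
  updated: d(B,EH)=65/2, d(EH,M)=45/2, d(EH,P)=51/2, d(EH,Q)=31/2, d(EH,U)=85/2, d(EH,V)=93/2
iteration 2: select EH,Q (d=31/2, Q=-259); attach at lengths (111/10, 22/5); label the merged cluster EHQ
  updated: d(B,EHQ)=45/2, d(EHQ,M)=41/2, d(EHQ,P)=31/2, d(EHQ,U)=61/2, d(EHQ,V)=25
iteration 3: select P,V (d=3, Q=-353/2); attach at lengths (-139/16, 187/16); label the merged cluster PV
  updated: d(B,PV)=39/2, d(EHQ,PV)=75/4, d(M,PV)=27, d(PV,U)=20
iteration 4: select B,M (d=11, Q=-267/2); attach at lengths (101/12, 31/12); label the merged cluster BM
  updated: d(BM,EHQ)=16, d(BM,PV)=71/4, d(BM,U)=22
iteration 5: select BM,EHQ (d=16, Q=-89); attach at lengths (45/8, 83/8); label the merged cluster BEHMQ
  updated: d(BEHMQ,PV)=41/4, d(BEHMQ,U)=73/4
iteration 6: select BEHMQ,PV (d=41/4, Q=-97/2); attach at lengths (17/4, 6); label the merged cluster BEHMPQV
  updated: d(BEHMPQV,U)=14
iteration 7: select BEHMPQV,U (d=14); attach at lengths (7, 7); label the merged cluster BEHMPQUV
final tree: ((((B:101/12,M:31/12):45/8,((E:11/6,H:19/6):111/10,Q:22/5):83/8):17/4,(P:-139/16,V:187/16):6):7,U:7)
total length: 299/4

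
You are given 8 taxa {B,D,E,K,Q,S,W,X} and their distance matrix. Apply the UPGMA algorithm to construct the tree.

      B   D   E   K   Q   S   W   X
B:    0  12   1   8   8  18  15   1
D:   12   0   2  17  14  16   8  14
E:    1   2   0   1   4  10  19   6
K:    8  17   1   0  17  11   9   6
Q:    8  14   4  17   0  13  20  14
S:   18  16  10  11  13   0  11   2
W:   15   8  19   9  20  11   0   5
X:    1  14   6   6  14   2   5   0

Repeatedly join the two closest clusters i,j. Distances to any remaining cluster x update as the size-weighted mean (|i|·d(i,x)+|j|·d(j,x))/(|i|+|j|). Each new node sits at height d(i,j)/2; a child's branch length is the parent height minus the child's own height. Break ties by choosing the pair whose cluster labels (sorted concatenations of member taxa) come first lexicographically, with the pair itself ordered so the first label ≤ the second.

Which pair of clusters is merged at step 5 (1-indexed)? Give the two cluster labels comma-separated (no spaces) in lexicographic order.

BEK,SX

iteration 1: select B,E (d=1); attach at lengths (1/2, 1/2); label the merged cluster BE
  updated: d(BE,D)=7, d(BE,K)=9/2, d(BE,Q)=6, d(BE,S)=14, d(BE,W)=17, d(BE,X)=7/2
iteration 2: select S,X (d=2); attach at lengths (1, 1); label the merged cluster SX
  updated: d(BE,SX)=35/4, d(D,SX)=15, d(K,SX)=17/2, d(Q,SX)=27/2, d(SX,W)=8
iteration 3: select BE,K (d=9/2); attach at lengths (7/4, 9/4); label the merged cluster BEK
  updated: d(BEK,D)=31/3, d(BEK,Q)=29/3, d(BEK,SX)=26/3, d(BEK,W)=43/3
iteration 4: select D,W (d=8); attach at lengths (4, 4); label the merged cluster DW
  updated: d(BEK,DW)=37/3, d(DW,Q)=17, d(DW,SX)=23/2
iteration 5: select BEK,SX (d=26/3); attach at lengths (25/12, 10/3); label the merged cluster BEKSX
  updated: d(BEKSX,DW)=12, d(BEKSX,Q)=56/5
iteration 6: select BEKSX,Q (d=56/5); attach at lengths (19/15, 28/5); label the merged cluster BEKQSX
  updated: d(BEKQSX,DW)=77/6
iteration 7: select BEKQSX,DW (d=77/6); attach at lengths (49/60, 29/12); label the merged cluster BDEKQSWX
final tree: (((((B:1/2,E:1/2):7/4,K:9/4):25/12,(S:1,X:1):10/3):19/15,Q:28/5):49/60,(D:4,W:4):29/12)
total length: 1831/60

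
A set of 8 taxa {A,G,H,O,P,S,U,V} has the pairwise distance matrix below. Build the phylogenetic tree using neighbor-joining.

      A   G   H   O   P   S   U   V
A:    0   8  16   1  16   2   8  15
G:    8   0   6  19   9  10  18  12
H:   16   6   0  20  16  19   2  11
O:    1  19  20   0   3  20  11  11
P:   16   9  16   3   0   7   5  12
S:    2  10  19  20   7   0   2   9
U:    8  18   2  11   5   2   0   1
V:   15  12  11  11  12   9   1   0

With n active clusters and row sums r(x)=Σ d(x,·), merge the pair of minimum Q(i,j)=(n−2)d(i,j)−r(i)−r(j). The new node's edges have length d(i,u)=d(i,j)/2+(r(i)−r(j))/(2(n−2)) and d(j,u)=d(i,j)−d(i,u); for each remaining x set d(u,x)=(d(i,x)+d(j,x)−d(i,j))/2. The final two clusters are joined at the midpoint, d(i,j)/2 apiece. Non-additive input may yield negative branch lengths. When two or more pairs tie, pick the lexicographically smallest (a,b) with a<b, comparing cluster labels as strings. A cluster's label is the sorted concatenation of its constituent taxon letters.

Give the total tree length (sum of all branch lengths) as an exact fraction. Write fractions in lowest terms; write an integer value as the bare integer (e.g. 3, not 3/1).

iteration 1: select A,O (d=1, Q=-145); attach at lengths (-13/12, 25/12); label the merged cluster AO
  updated: d(AO,G)=13, d(AO,H)=35/2, d(AO,P)=9, d(AO,S)=21/2, d(AO,U)=9, d(AO,V)=25/2
iteration 2: select G,H (d=6, Q=-219/2); attach at lengths (53/20, 67/20); label the merged cluster GH
  updated: d(AO,GH)=49/4, d(GH,P)=19/2, d(GH,S)=23/2, d(GH,U)=7, d(GH,V)=17/2
iteration 3: select U,V (d=1, Q=-63); attach at lengths (-15/8, 23/8); label the merged cluster UV
  updated: d(AO,UV)=41/4, d(GH,UV)=29/4, d(P,UV)=8, d(S,UV)=5
iteration 4: select S,UV (d=5, Q=-99/2); attach at lengths (37/12, 23/12); label the merged cluster SUV
  updated: d(AO,SUV)=63/8, d(GH,SUV)=55/8, d(P,SUV)=5
iteration 5: select AO,P (d=9, Q=-277/8); attach at lengths (189/32, 99/32); label the merged cluster AOP
  updated: d(AOP,GH)=51/8, d(AOP,SUV)=31/16
iteration 6: select AOP,GH (d=51/8, Q=-243/16); attach at lengths (23/32, 181/32); label the merged cluster AGHOP
  updated: d(AGHOP,SUV)=39/32
iteration 7: select AGHOP,SUV (d=39/32); attach at lengths (39/64, 39/64); label the merged cluster AGHOPSUV
final tree: ((((A:-13/12,O:25/12):189/32,P:99/32):23/32,(G:53/20,H:67/20):181/32):39/64,(S:37/12,(U:-15/8,V:23/8):23/12):39/64)
total length: 947/32

947/32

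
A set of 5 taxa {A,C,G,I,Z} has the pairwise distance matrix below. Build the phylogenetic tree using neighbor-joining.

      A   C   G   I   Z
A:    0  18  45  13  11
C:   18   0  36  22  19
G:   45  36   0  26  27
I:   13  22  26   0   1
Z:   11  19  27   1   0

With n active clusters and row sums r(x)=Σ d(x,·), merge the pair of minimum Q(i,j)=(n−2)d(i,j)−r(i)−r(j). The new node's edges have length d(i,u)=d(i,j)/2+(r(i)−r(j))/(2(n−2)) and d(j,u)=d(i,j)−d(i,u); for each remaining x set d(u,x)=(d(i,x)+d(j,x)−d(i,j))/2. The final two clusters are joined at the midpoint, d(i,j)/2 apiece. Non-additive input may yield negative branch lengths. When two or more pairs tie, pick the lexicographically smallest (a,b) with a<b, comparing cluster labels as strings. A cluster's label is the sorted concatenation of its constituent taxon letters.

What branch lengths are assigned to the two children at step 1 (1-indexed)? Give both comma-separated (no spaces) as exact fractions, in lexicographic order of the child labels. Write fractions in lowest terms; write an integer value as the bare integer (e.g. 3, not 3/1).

step 1: merge (A,C) at d=18, Q=-128; branch lengths A→23/3, C→31/3; new cluster AC
  updated: d(AC,G)=63/2, d(AC,I)=17/2, d(AC,Z)=6
step 2: merge (AC,Z) at d=6, Q=-68; branch lengths AC→6, Z→0; new cluster ACZ
  updated: d(ACZ,G)=105/4, d(ACZ,I)=7/4
step 3: merge (ACZ,G) at d=105/4, Q=-54; branch lengths ACZ→1, G→101/4; new cluster ACGZ
  updated: d(ACGZ,I)=3/4
step 4: merge (ACGZ,I) at d=3/4; branch lengths ACGZ→3/8, I→3/8; new cluster ACGIZ
final tree: ((((A:23/3,C:31/3):6,Z:0):1,G:101/4):3/8,I:3/8)
total length: 51

23/3,31/3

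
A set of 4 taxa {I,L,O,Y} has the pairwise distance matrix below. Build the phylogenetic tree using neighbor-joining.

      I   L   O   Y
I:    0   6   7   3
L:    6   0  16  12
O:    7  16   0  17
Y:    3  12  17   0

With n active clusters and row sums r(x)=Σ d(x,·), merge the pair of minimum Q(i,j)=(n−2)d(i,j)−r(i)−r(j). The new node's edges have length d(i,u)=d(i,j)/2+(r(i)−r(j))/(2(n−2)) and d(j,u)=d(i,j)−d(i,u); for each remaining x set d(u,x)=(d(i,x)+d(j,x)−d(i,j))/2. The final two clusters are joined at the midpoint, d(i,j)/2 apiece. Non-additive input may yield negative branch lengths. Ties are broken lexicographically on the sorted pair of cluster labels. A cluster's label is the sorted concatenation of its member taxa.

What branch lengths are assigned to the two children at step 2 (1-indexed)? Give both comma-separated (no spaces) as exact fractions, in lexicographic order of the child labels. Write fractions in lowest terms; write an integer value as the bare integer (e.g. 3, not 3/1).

1,13/2

step 1: merge (I,O) at d=7, Q=-42; branch lengths I→-5/2, O→19/2; new cluster IO
  updated: d(IO,L)=15/2, d(IO,Y)=13/2
step 2: merge (IO,L) at d=15/2, Q=-26; branch lengths IO→1, L→13/2; new cluster ILO
  updated: d(ILO,Y)=11/2
step 3: merge (ILO,Y) at d=11/2; branch lengths ILO→11/4, Y→11/4; new cluster ILOY
final tree: (((I:-5/2,O:19/2):1,L:13/2):11/4,Y:11/4)
total length: 20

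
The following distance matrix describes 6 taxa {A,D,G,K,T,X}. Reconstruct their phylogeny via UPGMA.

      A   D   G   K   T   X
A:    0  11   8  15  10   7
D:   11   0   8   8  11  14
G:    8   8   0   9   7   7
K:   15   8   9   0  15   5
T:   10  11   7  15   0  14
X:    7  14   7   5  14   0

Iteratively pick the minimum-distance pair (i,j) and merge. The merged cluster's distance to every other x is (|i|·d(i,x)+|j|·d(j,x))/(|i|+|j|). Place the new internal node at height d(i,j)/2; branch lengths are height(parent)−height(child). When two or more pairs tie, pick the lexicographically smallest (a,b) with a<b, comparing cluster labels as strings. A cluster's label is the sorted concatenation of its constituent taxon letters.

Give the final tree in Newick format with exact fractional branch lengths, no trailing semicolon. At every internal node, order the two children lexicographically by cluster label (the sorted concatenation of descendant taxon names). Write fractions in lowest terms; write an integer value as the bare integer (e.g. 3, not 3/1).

(((A:9/2,(G:7/2,T:7/2):1):1/2,D:5):9/16,(K:5/2,X:5/2):49/16)

iteration 1: select K,X (d=5); attach at lengths (5/2, 5/2); label the merged cluster KX
  updated: d(A,KX)=11, d(D,KX)=11, d(G,KX)=8, d(KX,T)=29/2
iteration 2: select G,T (d=7); attach at lengths (7/2, 7/2); label the merged cluster GT
  updated: d(A,GT)=9, d(D,GT)=19/2, d(GT,KX)=45/4
iteration 3: select A,GT (d=9); attach at lengths (9/2, 1); label the merged cluster AGT
  updated: d(AGT,D)=10, d(AGT,KX)=67/6
iteration 4: select AGT,D (d=10); attach at lengths (1/2, 5); label the merged cluster ADGT
  updated: d(ADGT,KX)=89/8
iteration 5: select ADGT,KX (d=89/8); attach at lengths (9/16, 49/16); label the merged cluster ADGKTX
final tree: (((A:9/2,(G:7/2,T:7/2):1):1/2,D:5):9/16,(K:5/2,X:5/2):49/16)
total length: 213/8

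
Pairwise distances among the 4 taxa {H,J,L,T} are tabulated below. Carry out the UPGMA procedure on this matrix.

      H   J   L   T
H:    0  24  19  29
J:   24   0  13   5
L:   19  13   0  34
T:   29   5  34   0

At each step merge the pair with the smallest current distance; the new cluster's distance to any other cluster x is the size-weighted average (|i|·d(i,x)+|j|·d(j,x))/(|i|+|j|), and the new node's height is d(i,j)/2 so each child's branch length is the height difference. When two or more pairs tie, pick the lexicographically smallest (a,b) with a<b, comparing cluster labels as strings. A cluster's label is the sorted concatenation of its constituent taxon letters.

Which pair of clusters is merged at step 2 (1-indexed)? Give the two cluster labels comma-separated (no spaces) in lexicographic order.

H,L

step 1: merge (J,T) at d=5; branch lengths J→5/2, T→5/2; new cluster JT
  updated: d(H,JT)=53/2, d(JT,L)=47/2
step 2: merge (H,L) at d=19; branch lengths H→19/2, L→19/2; new cluster HL
  updated: d(HL,JT)=25
step 3: merge (HL,JT) at d=25; branch lengths HL→3, JT→10; new cluster HJLT
final tree: ((H:19/2,L:19/2):3,(J:5/2,T:5/2):10)
total length: 37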